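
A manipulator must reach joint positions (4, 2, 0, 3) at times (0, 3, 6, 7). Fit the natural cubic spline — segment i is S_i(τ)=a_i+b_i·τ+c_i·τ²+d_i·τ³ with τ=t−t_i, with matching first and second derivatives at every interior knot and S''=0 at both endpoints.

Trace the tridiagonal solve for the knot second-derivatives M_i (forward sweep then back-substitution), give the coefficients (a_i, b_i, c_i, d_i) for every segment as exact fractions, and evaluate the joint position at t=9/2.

  seg 0: a=4 b=-25/87 c=0 d=-11/261
  seg 1: a=2 b=-124/87 c=-11/29 d=55/261
  seg 2: a=0 b=173/87 c=44/29 d=-44/87
S(9/2) = -65/232

Δ: Δ0=-2/3, Δ1=-2/3, Δ2=3
row 1: diag=12, rhs=0; c'=1/4, d'=0
row 2: denom=8−3·1/4=29/4; d'=(22−3·0)/(29/4)=88/29
back: M2=88/29
back: M1=0−1/4·88/29=-22/29
M: M0=0, M1=-22/29, M2=88/29, M3=0
seg 0: a=4, c=M0/2=0, d=(M1−M0)/(6·3)=-11/261, b=Δ0−h0·(2M0+M1)/6=-25/87
seg 1: a=2, c=M1/2=-11/29, d=(M2−M1)/(6·3)=55/261, b=Δ1−h1·(2M1+M2)/6=-124/87
seg 2: a=0, c=M2/2=44/29, d=(M3−M2)/(6·1)=-44/87, b=Δ2−h2·(2M2+M3)/6=173/87
t_q=9/2 → seg 1, τ=3/2; S=2+-124/87·τ+-11/29·τ²+55/261·τ³=-65/232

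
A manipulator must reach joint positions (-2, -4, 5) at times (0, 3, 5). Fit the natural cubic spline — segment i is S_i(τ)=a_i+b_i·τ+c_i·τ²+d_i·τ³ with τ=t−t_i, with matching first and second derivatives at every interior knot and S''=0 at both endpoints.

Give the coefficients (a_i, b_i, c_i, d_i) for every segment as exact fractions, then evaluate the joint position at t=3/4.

Δ: Δ0=-2/3, Δ1=9/2
row 1: diag=10, rhs=31; c'=1/5, d'=31/10
back: M1=31/10
M: M0=0, M1=31/10, M2=0
seg 0: a=-2, c=M0/2=0, d=(M1−M0)/(6·3)=31/180, b=Δ0−h0·(2M0+M1)/6=-133/60
seg 1: a=-4, c=M1/2=31/20, d=(M2−M1)/(6·2)=-31/120, b=Δ1−h1·(2M1+M2)/6=73/30
t_q=3/4 → seg 0, τ=3/4; S=-2+-133/60·τ+0·τ²+31/180·τ³=-919/256

  seg 0: a=-2 b=-133/60 c=0 d=31/180
  seg 1: a=-4 b=73/30 c=31/20 d=-31/120
S(3/4) = -919/256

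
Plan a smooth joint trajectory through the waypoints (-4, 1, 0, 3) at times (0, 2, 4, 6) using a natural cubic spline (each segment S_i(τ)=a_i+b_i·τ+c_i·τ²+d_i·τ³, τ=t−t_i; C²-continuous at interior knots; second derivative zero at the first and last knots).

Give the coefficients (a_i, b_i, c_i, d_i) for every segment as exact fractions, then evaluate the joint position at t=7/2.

Δ: Δ0=5/2, Δ1=-1/2, Δ2=3/2
row 1: diag=8, rhs=-18; c'=1/4, d'=-9/4
row 2: denom=8−2·1/4=15/2; d'=(12−2·-9/4)/(15/2)=11/5
back: M2=11/5
back: M1=-9/4−1/4·11/5=-14/5
M: M0=0, M1=-14/5, M2=11/5, M3=0
seg 0: a=-4, c=M0/2=0, d=(M1−M0)/(6·2)=-7/30, b=Δ0−h0·(2M0+M1)/6=103/30
seg 1: a=1, c=M1/2=-7/5, d=(M2−M1)/(6·2)=5/12, b=Δ1−h1·(2M1+M2)/6=19/30
seg 2: a=0, c=M2/2=11/10, d=(M3−M2)/(6·2)=-11/60, b=Δ2−h2·(2M2+M3)/6=1/30
t_q=7/2 → seg 1, τ=3/2; S=1+19/30·τ+-7/5·τ²+5/12·τ³=33/160

  seg 0: a=-4 b=103/30 c=0 d=-7/30
  seg 1: a=1 b=19/30 c=-7/5 d=5/12
  seg 2: a=0 b=1/30 c=11/10 d=-11/60
S(7/2) = 33/160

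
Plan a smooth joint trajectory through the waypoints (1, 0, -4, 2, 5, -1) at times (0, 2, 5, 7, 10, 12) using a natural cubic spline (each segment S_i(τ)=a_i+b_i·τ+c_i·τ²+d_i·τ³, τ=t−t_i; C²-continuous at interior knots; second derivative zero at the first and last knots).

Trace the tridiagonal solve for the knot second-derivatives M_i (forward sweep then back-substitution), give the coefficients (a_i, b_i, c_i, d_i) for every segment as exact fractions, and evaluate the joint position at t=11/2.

Δ: Δ0=-1/2, Δ1=-4/3, Δ2=3, Δ3=1, Δ4=-3
row 1: diag=10, rhs=-5; c'=3/10, d'=-1/2
row 2: denom=10−3·3/10=91/10; d'=(26−3·-1/2)/(91/10)=275/91
row 3: denom=10−2·20/91=870/91; d'=(-12−2·275/91)/(870/91)=-821/435
row 4: denom=10−3·91/290=2627/290; d'=(-24−3·-821/435)/(2627/290)=-5318/2627
back: M4=-5318/2627
back: M3=-821/435−91/290·-5318/2627=-9868/7881
back: M2=275/91−20/91·-9868/7881=25985/7881
back: M1=-1/2−3/10·25985/7881=-3912/2627
M: M0=0, M1=-3912/2627, M2=25985/7881, M3=-9868/7881, M4=-5318/2627, M5=0
seg 0: a=1, c=M0/2=0, d=(M1−M0)/(6·2)=-326/2627, b=Δ0−h0·(2M0+M1)/6=-19/5254
seg 1: a=0, c=M1/2=-1956/2627, d=(M2−M1)/(6·3)=37721/141858, b=Δ1−h1·(2M1+M2)/6=-7843/5254
seg 2: a=-4, c=M2/2=25985/15762, d=(M3−M2)/(6·2)=-323/852, b=Δ2−h2·(2M2+M3)/6=3203/2627
seg 3: a=2, c=M3/2=-4934/7881, d=(M4−M3)/(6·3)=-3043/70929, b=Δ3−h3·(2M3+M4)/6=25726/7881
seg 4: a=5, c=M4/2=-2659/2627, d=(M5−M4)/(6·2)=2659/15762, b=Δ4−h4·(2M4+M5)/6=-13007/7881
t_q=11/2 → seg 2, τ=1/2; S=-4+3203/2627·τ+25985/15762·τ²+-323/852·τ³=-254345/84064

  seg 0: a=1 b=-19/5254 c=0 d=-326/2627
  seg 1: a=0 b=-7843/5254 c=-1956/2627 d=37721/141858
  seg 2: a=-4 b=3203/2627 c=25985/15762 d=-323/852
  seg 3: a=2 b=25726/7881 c=-4934/7881 d=-3043/70929
  seg 4: a=5 b=-13007/7881 c=-2659/2627 d=2659/15762
S(11/2) = -254345/84064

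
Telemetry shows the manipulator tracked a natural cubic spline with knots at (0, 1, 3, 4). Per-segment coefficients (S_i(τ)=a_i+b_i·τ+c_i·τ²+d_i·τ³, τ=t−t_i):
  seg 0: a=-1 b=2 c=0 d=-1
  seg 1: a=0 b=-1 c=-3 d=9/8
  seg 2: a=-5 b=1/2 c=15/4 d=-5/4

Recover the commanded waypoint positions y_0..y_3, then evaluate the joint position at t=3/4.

y_0 = S_0(0) = a_0 = -1
y_1 = S_1(0) = a_1 = 0
y_2 = S_2(0) = a_2 = -5
y_3 = S_2(1) = -2
t_q=3/4 is in segment 0 (τ=3/4); S_0(τ)=5/64

y_0=-1 y_1=0 y_2=-5 y_3=-2
S(3/4) = 5/64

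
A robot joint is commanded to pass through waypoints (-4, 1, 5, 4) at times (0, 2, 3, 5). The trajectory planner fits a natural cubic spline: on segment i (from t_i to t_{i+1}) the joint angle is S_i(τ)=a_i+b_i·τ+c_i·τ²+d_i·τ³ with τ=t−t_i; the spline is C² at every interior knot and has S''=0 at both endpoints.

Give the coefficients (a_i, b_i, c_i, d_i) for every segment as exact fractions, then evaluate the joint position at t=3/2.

  seg 0: a=-4 b=121/70 c=0 d=27/140
  seg 1: a=1 b=283/70 c=81/70 d=-6/5
  seg 2: a=5 b=193/70 c=-171/70 d=57/140
S(3/2) = -121/160

Δ: Δ0=5/2, Δ1=4, Δ2=-1/2
row 1: diag=6, rhs=9; c'=1/6, d'=3/2
row 2: denom=6−1·1/6=35/6; d'=(-27−1·3/2)/(35/6)=-171/35
back: M2=-171/35
back: M1=3/2−1/6·-171/35=81/35
M: M0=0, M1=81/35, M2=-171/35, M3=0
seg 0: a=-4, c=M0/2=0, d=(M1−M0)/(6·2)=27/140, b=Δ0−h0·(2M0+M1)/6=121/70
seg 1: a=1, c=M1/2=81/70, d=(M2−M1)/(6·1)=-6/5, b=Δ1−h1·(2M1+M2)/6=283/70
seg 2: a=5, c=M2/2=-171/70, d=(M3−M2)/(6·2)=57/140, b=Δ2−h2·(2M2+M3)/6=193/70
t_q=3/2 → seg 0, τ=3/2; S=-4+121/70·τ+0·τ²+27/140·τ³=-121/160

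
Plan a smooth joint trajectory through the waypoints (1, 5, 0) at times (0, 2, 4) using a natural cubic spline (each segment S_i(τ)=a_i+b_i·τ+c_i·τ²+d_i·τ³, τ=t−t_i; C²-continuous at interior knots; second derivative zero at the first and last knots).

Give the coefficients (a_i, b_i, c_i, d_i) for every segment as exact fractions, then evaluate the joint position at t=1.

  seg 0: a=1 b=25/8 c=0 d=-9/32
  seg 1: a=5 b=-1/4 c=-27/16 d=9/32
S(1) = 123/32

Δ: Δ0=2, Δ1=-5/2
row 1: diag=8, rhs=-27; c'=1/4, d'=-27/8
back: M1=-27/8
M: M0=0, M1=-27/8, M2=0
seg 0: a=1, c=M0/2=0, d=(M1−M0)/(6·2)=-9/32, b=Δ0−h0·(2M0+M1)/6=25/8
seg 1: a=5, c=M1/2=-27/16, d=(M2−M1)/(6·2)=9/32, b=Δ1−h1·(2M1+M2)/6=-1/4
t_q=1 → seg 0, τ=1; S=1+25/8·τ+0·τ²+-9/32·τ³=123/32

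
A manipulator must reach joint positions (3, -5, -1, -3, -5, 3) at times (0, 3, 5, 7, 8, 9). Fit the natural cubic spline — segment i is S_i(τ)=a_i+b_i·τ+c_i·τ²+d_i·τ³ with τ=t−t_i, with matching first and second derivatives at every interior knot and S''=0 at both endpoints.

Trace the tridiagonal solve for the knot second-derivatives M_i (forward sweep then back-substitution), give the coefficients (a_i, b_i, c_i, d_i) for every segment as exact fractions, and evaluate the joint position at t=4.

Δ: Δ0=-8/3, Δ1=2, Δ2=-1, Δ3=-2, Δ4=8
row 1: diag=10, rhs=28; c'=1/5, d'=14/5
row 2: denom=8−2·1/5=38/5; d'=(-18−2·14/5)/(38/5)=-59/19
row 3: denom=6−2·5/19=104/19; d'=(-6−2·-59/19)/(104/19)=1/26
row 4: denom=4−1·19/104=397/104; d'=(60−1·1/26)/(397/104)=6236/397
back: M4=6236/397
back: M3=1/26−19/104·6236/397=-1124/397
back: M2=-59/19−5/19·-1124/397=-937/397
back: M1=14/5−1/5·-937/397=1299/397
M: M0=0, M1=1299/397, M2=-937/397, M3=-1124/397, M4=6236/397, M5=0
seg 0: a=3, c=M0/2=0, d=(M1−M0)/(6·3)=433/2382, b=Δ0−h0·(2M0+M1)/6=-10249/2382
seg 1: a=-5, c=M1/2=1299/794, d=(M2−M1)/(6·2)=-559/1191, b=Δ1−h1·(2M1+M2)/6=721/1191
seg 2: a=-1, c=M2/2=-937/794, d=(M3−M2)/(6·2)=-187/4764, b=Δ2−h2·(2M2+M3)/6=1807/1191
seg 3: a=-3, c=M3/2=-562/397, d=(M4−M3)/(6·1)=3680/1191, b=Δ3−h3·(2M3+M4)/6=-4376/1191
seg 4: a=-5, c=M4/2=3118/397, d=(M5−M4)/(6·1)=-3118/1191, b=Δ4−h4·(2M4+M5)/6=3292/1191
t_q=4 → seg 1, τ=1; S=-5+721/1191·τ+1299/794·τ²+-559/1191·τ³=-2563/794

  seg 0: a=3 b=-10249/2382 c=0 d=433/2382
  seg 1: a=-5 b=721/1191 c=1299/794 d=-559/1191
  seg 2: a=-1 b=1807/1191 c=-937/794 d=-187/4764
  seg 3: a=-3 b=-4376/1191 c=-562/397 d=3680/1191
  seg 4: a=-5 b=3292/1191 c=3118/397 d=-3118/1191
S(4) = -2563/794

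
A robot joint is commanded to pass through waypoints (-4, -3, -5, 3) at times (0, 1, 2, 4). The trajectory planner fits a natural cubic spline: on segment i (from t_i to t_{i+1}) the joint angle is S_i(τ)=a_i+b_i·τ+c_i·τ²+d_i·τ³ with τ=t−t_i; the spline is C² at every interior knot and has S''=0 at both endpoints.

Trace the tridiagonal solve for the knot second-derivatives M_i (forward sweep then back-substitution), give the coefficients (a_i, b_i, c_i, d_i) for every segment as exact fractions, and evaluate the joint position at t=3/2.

  seg 0: a=-4 b=47/23 c=0 d=-24/23
  seg 1: a=-3 b=-25/23 c=-72/23 d=51/23
  seg 2: a=-5 b=-16/23 c=81/23 d=-27/46
S(3/2) = -745/184

Δ: Δ0=1, Δ1=-2, Δ2=4
row 1: diag=4, rhs=-18; c'=1/4, d'=-9/2
row 2: denom=6−1·1/4=23/4; d'=(36−1·-9/2)/(23/4)=162/23
back: M2=162/23
back: M1=-9/2−1/4·162/23=-144/23
M: M0=0, M1=-144/23, M2=162/23, M3=0
seg 0: a=-4, c=M0/2=0, d=(M1−M0)/(6·1)=-24/23, b=Δ0−h0·(2M0+M1)/6=47/23
seg 1: a=-3, c=M1/2=-72/23, d=(M2−M1)/(6·1)=51/23, b=Δ1−h1·(2M1+M2)/6=-25/23
seg 2: a=-5, c=M2/2=81/23, d=(M3−M2)/(6·2)=-27/46, b=Δ2−h2·(2M2+M3)/6=-16/23
t_q=3/2 → seg 1, τ=1/2; S=-3+-25/23·τ+-72/23·τ²+51/23·τ³=-745/184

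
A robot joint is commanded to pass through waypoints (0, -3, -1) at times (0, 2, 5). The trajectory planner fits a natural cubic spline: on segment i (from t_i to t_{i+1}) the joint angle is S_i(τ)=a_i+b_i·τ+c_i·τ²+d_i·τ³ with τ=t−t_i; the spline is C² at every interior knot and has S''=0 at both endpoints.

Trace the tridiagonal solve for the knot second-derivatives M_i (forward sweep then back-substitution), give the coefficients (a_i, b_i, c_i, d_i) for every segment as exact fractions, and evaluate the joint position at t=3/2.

Δ: Δ0=-3/2, Δ1=2/3
row 1: diag=10, rhs=13; c'=3/10, d'=13/10
back: M1=13/10
M: M0=0, M1=13/10, M2=0
seg 0: a=0, c=M0/2=0, d=(M1−M0)/(6·2)=13/120, b=Δ0−h0·(2M0+M1)/6=-29/15
seg 1: a=-3, c=M1/2=13/20, d=(M2−M1)/(6·3)=-13/180, b=Δ1−h1·(2M1+M2)/6=-19/30
t_q=3/2 → seg 0, τ=3/2; S=0+-29/15·τ+0·τ²+13/120·τ³=-811/320

  seg 0: a=0 b=-29/15 c=0 d=13/120
  seg 1: a=-3 b=-19/30 c=13/20 d=-13/180
S(3/2) = -811/320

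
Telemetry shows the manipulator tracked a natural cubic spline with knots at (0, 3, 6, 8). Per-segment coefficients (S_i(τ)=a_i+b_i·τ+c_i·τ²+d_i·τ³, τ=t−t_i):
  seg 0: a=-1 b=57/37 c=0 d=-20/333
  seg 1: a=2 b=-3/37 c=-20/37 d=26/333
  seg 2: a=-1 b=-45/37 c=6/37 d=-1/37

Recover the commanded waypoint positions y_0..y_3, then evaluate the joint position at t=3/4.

y_0 = S_0(0) = a_0 = -1
y_1 = S_1(0) = a_1 = 2
y_2 = S_2(0) = a_2 = -1
y_3 = S_2(2) = -3
t_q=3/4 is in segment 0 (τ=3/4); S_0(τ)=77/592

y_0=-1 y_1=2 y_2=-1 y_3=-3
S(3/4) = 77/592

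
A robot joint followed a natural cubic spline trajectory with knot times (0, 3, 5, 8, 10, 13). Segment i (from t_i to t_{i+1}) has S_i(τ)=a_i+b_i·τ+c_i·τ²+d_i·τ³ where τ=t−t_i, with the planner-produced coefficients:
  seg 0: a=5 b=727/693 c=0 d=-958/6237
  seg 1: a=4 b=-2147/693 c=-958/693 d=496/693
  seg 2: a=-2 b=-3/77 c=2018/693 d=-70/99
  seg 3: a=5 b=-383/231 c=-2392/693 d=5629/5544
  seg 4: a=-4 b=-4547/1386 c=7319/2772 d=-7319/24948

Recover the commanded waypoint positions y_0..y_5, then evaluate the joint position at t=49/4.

y_0 = S_0(0) = a_0 = 5
y_1 = S_1(0) = a_1 = 4
y_2 = S_2(0) = a_2 = -2
y_3 = S_3(0) = a_3 = 5
y_4 = S_4(0) = a_4 = -4
y_5 = S_4(3) = 2
t_q=49/4 is in segment 4 (τ=9/4); S_4(τ)=-26739/19712

y_0=5 y_1=4 y_2=-2 y_3=5 y_4=-4 y_5=2
S(49/4) = -26739/19712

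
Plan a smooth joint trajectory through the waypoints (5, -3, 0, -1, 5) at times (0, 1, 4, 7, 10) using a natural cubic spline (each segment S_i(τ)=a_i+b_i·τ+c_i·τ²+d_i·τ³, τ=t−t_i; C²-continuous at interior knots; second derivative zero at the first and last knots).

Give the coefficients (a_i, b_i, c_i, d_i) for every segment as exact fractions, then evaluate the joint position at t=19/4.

  seg 0: a=5 b=-755/81 c=0 d=107/81
  seg 1: a=-3 b=-434/81 c=107/27 d=-448/729
  seg 2: a=0 b=148/81 c=-127/81 d=206/729
  seg 3: a=-1 b=4/81 c=79/81 d=-79/729
S(19/4) = 175/288

Δ: Δ0=-8, Δ1=1, Δ2=-1/3, Δ3=2
row 1: diag=8, rhs=54; c'=3/8, d'=27/4
row 2: denom=12−3·3/8=87/8; d'=(-8−3·27/4)/(87/8)=-226/87
row 3: denom=12−3·8/29=324/29; d'=(14−3·-226/87)/(324/29)=158/81
back: M3=158/81
back: M2=-226/87−8/29·158/81=-254/81
back: M1=27/4−3/8·-254/81=214/27
M: M0=0, M1=214/27, M2=-254/81, M3=158/81, M4=0
seg 0: a=5, c=M0/2=0, d=(M1−M0)/(6·1)=107/81, b=Δ0−h0·(2M0+M1)/6=-755/81
seg 1: a=-3, c=M1/2=107/27, d=(M2−M1)/(6·3)=-448/729, b=Δ1−h1·(2M1+M2)/6=-434/81
seg 2: a=0, c=M2/2=-127/81, d=(M3−M2)/(6·3)=206/729, b=Δ2−h2·(2M2+M3)/6=148/81
seg 3: a=-1, c=M3/2=79/81, d=(M4−M3)/(6·3)=-79/729, b=Δ3−h3·(2M3+M4)/6=4/81
t_q=19/4 → seg 2, τ=3/4; S=0+148/81·τ+-127/81·τ²+206/729·τ³=175/288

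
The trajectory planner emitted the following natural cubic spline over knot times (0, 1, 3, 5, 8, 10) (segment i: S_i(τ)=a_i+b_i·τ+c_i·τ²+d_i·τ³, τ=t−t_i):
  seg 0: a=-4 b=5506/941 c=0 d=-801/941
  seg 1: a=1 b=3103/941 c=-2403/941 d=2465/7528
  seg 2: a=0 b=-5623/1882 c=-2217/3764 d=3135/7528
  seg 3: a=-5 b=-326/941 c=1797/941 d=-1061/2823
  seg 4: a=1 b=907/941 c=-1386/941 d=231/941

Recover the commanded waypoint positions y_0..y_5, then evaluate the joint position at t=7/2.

y_0 = S_0(0) = a_0 = -4
y_1 = S_1(0) = a_1 = 1
y_2 = S_2(0) = a_2 = 0
y_3 = S_3(0) = a_3 = -5
y_4 = S_4(0) = a_4 = 1
y_5 = S_4(2) = -1
t_q=7/2 is in segment 2 (τ=1/2); S_2(τ)=-95701/60224

y_0=-4 y_1=1 y_2=0 y_3=-5 y_4=1 y_5=-1
S(7/2) = -95701/60224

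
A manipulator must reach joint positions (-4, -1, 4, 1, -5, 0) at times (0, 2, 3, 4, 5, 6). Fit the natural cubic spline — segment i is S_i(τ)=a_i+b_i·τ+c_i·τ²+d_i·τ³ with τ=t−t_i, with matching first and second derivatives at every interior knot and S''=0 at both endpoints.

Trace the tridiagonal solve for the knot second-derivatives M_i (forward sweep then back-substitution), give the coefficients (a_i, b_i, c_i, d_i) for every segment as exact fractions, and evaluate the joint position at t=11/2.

  seg 0: a=-4 b=-209/642 c=0 d=293/642
  seg 1: a=-1 b=3307/642 c=293/107 d=-1855/642
  seg 2: a=4 b=629/321 c=-1269/214 d=623/642
  seg 3: a=1 b=-4487/642 c=-323/107 d=2573/642
  seg 4: a=-5 b=-322/321 c=1927/214 d=-1927/642
S(11/2) = -6207/1712

Δ: Δ0=3/2, Δ1=5, Δ2=-3, Δ3=-6, Δ4=5
row 1: diag=6, rhs=21; c'=1/6, d'=7/2
row 2: denom=4−1·1/6=23/6; d'=(-48−1·7/2)/(23/6)=-309/23
row 3: denom=4−1·6/23=86/23; d'=(-18−1·-309/23)/(86/23)=-105/86
row 4: denom=4−1·23/86=321/86; d'=(66−1·-105/86)/(321/86)=1927/107
back: M4=1927/107
back: M3=-105/86−23/86·1927/107=-646/107
back: M2=-309/23−6/23·-646/107=-1269/107
back: M1=7/2−1/6·-1269/107=586/107
M: M0=0, M1=586/107, M2=-1269/107, M3=-646/107, M4=1927/107, M5=0
seg 0: a=-4, c=M0/2=0, d=(M1−M0)/(6·2)=293/642, b=Δ0−h0·(2M0+M1)/6=-209/642
seg 1: a=-1, c=M1/2=293/107, d=(M2−M1)/(6·1)=-1855/642, b=Δ1−h1·(2M1+M2)/6=3307/642
seg 2: a=4, c=M2/2=-1269/214, d=(M3−M2)/(6·1)=623/642, b=Δ2−h2·(2M2+M3)/6=629/321
seg 3: a=1, c=M3/2=-323/107, d=(M4−M3)/(6·1)=2573/642, b=Δ3−h3·(2M3+M4)/6=-4487/642
seg 4: a=-5, c=M4/2=1927/214, d=(M5−M4)/(6·1)=-1927/642, b=Δ4−h4·(2M4+M5)/6=-322/321
t_q=11/2 → seg 4, τ=1/2; S=-5+-322/321·τ+1927/214·τ²+-1927/642·τ³=-6207/1712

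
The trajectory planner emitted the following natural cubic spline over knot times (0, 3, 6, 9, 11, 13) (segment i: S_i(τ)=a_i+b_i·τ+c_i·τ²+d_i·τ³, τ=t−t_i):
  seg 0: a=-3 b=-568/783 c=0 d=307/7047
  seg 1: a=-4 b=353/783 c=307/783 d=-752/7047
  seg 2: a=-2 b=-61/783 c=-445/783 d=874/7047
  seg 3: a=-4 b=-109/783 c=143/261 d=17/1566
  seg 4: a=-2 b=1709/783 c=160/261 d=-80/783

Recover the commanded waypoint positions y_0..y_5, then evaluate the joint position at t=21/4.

y_0=-3 y_1=-4 y_2=-2 y_3=-4 y_4=-2 y_5=4
S(21/4) = -3085/1392

y_0 = S_0(0) = a_0 = -3
y_1 = S_1(0) = a_1 = -4
y_2 = S_2(0) = a_2 = -2
y_3 = S_3(0) = a_3 = -4
y_4 = S_4(0) = a_4 = -2
y_5 = S_4(2) = 4
t_q=21/4 is in segment 1 (τ=9/4); S_1(τ)=-3085/1392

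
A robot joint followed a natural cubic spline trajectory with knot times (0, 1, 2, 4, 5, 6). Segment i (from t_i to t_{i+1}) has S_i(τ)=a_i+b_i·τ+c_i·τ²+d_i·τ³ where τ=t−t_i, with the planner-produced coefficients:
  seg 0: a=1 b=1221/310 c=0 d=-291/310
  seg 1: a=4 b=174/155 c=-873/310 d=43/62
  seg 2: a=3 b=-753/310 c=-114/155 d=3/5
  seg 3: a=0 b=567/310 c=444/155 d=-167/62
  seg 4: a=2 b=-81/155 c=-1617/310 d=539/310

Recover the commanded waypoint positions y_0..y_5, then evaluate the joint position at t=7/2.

y_0=1 y_1=4 y_2=3 y_3=0 y_4=2 y_5=-2
S(7/2) = -339/1240

y_0 = S_0(0) = a_0 = 1
y_1 = S_1(0) = a_1 = 4
y_2 = S_2(0) = a_2 = 3
y_3 = S_3(0) = a_3 = 0
y_4 = S_4(0) = a_4 = 2
y_5 = S_4(1) = -2
t_q=7/2 is in segment 2 (τ=3/2); S_2(τ)=-339/1240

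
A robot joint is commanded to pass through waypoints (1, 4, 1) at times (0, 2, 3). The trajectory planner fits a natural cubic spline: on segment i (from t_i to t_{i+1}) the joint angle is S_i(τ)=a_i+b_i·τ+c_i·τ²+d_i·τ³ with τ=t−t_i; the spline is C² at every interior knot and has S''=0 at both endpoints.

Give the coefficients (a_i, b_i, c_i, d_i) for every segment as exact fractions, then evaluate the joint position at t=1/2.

Δ: Δ0=3/2, Δ1=-3
row 1: diag=6, rhs=-27; c'=1/6, d'=-9/2
back: M1=-9/2
M: M0=0, M1=-9/2, M2=0
seg 0: a=1, c=M0/2=0, d=(M1−M0)/(6·2)=-3/8, b=Δ0−h0·(2M0+M1)/6=3
seg 1: a=4, c=M1/2=-9/4, d=(M2−M1)/(6·1)=3/4, b=Δ1−h1·(2M1+M2)/6=-3/2
t_q=1/2 → seg 0, τ=1/2; S=1+3·τ+0·τ²+-3/8·τ³=157/64

  seg 0: a=1 b=3 c=0 d=-3/8
  seg 1: a=4 b=-3/2 c=-9/4 d=3/4
S(1/2) = 157/64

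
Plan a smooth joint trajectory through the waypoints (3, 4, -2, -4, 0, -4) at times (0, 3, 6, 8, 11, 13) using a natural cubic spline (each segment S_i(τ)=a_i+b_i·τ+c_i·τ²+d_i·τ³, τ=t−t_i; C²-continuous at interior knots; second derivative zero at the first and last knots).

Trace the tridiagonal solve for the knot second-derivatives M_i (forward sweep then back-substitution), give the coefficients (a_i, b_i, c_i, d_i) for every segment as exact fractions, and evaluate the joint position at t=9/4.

  seg 0: a=3 b=3172/3207 c=0 d=-701/9621
  seg 1: a=4 b=-3137/3207 c=-701/1069 d=3032/28863
  seg 2: a=-2 b=-6659/3207 c=929/3207 d=797/6414
  seg 3: a=-4 b=613/1069 c=3320/3207 d=-7523/28863
  seg 4: a=0 b=-270/1069 c=-1401/1069 d=467/2138
S(9/4) = 300723/68416

Δ: Δ0=1/3, Δ1=-2, Δ2=-1, Δ3=4/3, Δ4=-2
row 1: diag=12, rhs=-14; c'=1/4, d'=-7/6
row 2: denom=10−3·1/4=37/4; d'=(6−3·-7/6)/(37/4)=38/37
row 3: denom=10−2·8/37=354/37; d'=(14−2·38/37)/(354/37)=221/177
row 4: denom=10−3·37/118=1069/118; d'=(-20−3·221/177)/(1069/118)=-2802/1069
back: M4=-2802/1069
back: M3=221/177−37/118·-2802/1069=6640/3207
back: M2=38/37−8/37·6640/3207=1858/3207
back: M1=-7/6−1/4·1858/3207=-1402/1069
M: M0=0, M1=-1402/1069, M2=1858/3207, M3=6640/3207, M4=-2802/1069, M5=0
seg 0: a=3, c=M0/2=0, d=(M1−M0)/(6·3)=-701/9621, b=Δ0−h0·(2M0+M1)/6=3172/3207
seg 1: a=4, c=M1/2=-701/1069, d=(M2−M1)/(6·3)=3032/28863, b=Δ1−h1·(2M1+M2)/6=-3137/3207
seg 2: a=-2, c=M2/2=929/3207, d=(M3−M2)/(6·2)=797/6414, b=Δ2−h2·(2M2+M3)/6=-6659/3207
seg 3: a=-4, c=M3/2=3320/3207, d=(M4−M3)/(6·3)=-7523/28863, b=Δ3−h3·(2M3+M4)/6=613/1069
seg 4: a=0, c=M4/2=-1401/1069, d=(M5−M4)/(6·2)=467/2138, b=Δ4−h4·(2M4+M5)/6=-270/1069
t_q=9/4 → seg 0, τ=9/4; S=3+3172/3207·τ+0·τ²+-701/9621·τ³=300723/68416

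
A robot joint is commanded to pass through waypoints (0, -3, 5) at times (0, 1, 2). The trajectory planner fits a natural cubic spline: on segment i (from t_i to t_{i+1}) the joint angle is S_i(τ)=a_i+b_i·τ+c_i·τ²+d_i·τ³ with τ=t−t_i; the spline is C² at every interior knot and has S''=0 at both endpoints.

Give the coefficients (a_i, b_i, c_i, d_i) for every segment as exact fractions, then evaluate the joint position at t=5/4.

Δ: Δ0=-3, Δ1=8
row 1: diag=4, rhs=66; c'=1/4, d'=33/2
back: M1=33/2
M: M0=0, M1=33/2, M2=0
seg 0: a=0, c=M0/2=0, d=(M1−M0)/(6·1)=11/4, b=Δ0−h0·(2M0+M1)/6=-23/4
seg 1: a=-3, c=M1/2=33/4, d=(M2−M1)/(6·1)=-11/4, b=Δ1−h1·(2M1+M2)/6=5/2
t_q=5/4 → seg 1, τ=1/4; S=-3+5/2·τ+33/4·τ²+-11/4·τ³=-487/256

  seg 0: a=0 b=-23/4 c=0 d=11/4
  seg 1: a=-3 b=5/2 c=33/4 d=-11/4
S(5/4) = -487/256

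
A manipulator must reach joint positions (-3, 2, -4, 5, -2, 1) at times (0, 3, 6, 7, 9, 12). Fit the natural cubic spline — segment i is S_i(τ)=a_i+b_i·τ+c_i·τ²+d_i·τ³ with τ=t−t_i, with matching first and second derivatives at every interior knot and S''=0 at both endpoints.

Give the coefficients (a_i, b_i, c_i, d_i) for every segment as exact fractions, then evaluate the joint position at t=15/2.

Δ: Δ0=5/3, Δ1=-2, Δ2=9, Δ3=-7/2, Δ4=1
row 1: diag=12, rhs=-22; c'=1/4, d'=-11/6
row 2: denom=8−3·1/4=29/4; d'=(66−3·-11/6)/(29/4)=286/29
row 3: denom=6−1·4/29=170/29; d'=(-75−1·286/29)/(170/29)=-2461/170
row 4: denom=10−2·29/85=792/85; d'=(27−2·-2461/170)/(792/85)=1189/198
back: M4=1189/198
back: M3=-2461/170−29/85·1189/198=-1636/99
back: M2=286/29−4/29·-1636/99=1202/99
back: M1=-11/6−1/4·1202/99=-482/99
M: M0=0, M1=-482/99, M2=1202/99, M3=-1636/99, M4=1189/198, M5=0
seg 0: a=-3, c=M0/2=0, d=(M1−M0)/(6·3)=-241/891, b=Δ0−h0·(2M0+M1)/6=406/99
seg 1: a=2, c=M1/2=-241/99, d=(M2−M1)/(6·3)=842/891, b=Δ1−h1·(2M1+M2)/6=-317/99
seg 2: a=-4, c=M2/2=601/99, d=(M3−M2)/(6·1)=-43/9, b=Δ2−h2·(2M2+M3)/6=763/99
seg 3: a=5, c=M3/2=-818/99, d=(M4−M3)/(6·2)=1487/792, b=Δ3−h3·(2M3+M4)/6=182/33
seg 4: a=-2, c=M4/2=1189/396, d=(M5−M4)/(6·3)=-1189/3564, b=Δ4−h4·(2M4+M5)/6=-991/198
t_q=15/2 → seg 3, τ=1/2; S=5+182/33·τ+-818/99·τ²+1487/792·τ³=12517/2112

  seg 0: a=-3 b=406/99 c=0 d=-241/891
  seg 1: a=2 b=-317/99 c=-241/99 d=842/891
  seg 2: a=-4 b=763/99 c=601/99 d=-43/9
  seg 3: a=5 b=182/33 c=-818/99 d=1487/792
  seg 4: a=-2 b=-991/198 c=1189/396 d=-1189/3564
S(15/2) = 12517/2112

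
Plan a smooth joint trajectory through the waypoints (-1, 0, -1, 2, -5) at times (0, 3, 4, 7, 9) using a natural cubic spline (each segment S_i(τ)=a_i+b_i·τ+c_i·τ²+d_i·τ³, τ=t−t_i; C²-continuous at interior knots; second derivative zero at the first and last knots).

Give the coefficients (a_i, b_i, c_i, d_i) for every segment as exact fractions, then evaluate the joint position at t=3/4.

Δ: Δ0=1/3, Δ1=-1, Δ2=1, Δ3=-7/2
row 1: diag=8, rhs=-8; c'=1/8, d'=-1
row 2: denom=8−1·1/8=63/8; d'=(12−1·-1)/(63/8)=104/63
row 3: denom=10−3·8/21=62/7; d'=(-27−3·104/63)/(62/7)=-671/186
back: M3=-671/186
back: M2=104/63−8/21·-671/186=844/279
back: M1=-1−1/8·844/279=-769/558
M: M0=0, M1=-769/558, M2=844/279, M3=-671/186, M4=0
seg 0: a=-1, c=M0/2=0, d=(M1−M0)/(6·3)=-769/10044, b=Δ0−h0·(2M0+M1)/6=1141/1116
seg 1: a=0, c=M1/2=-769/1116, d=(M2−M1)/(6·1)=91/124, b=Δ1−h1·(2M1+M2)/6=-583/558
seg 2: a=-1, c=M2/2=422/279, d=(M3−M2)/(6·3)=-3701/10044, b=Δ2−h2·(2M2+M3)/6=-247/1116
seg 3: a=2, c=M3/2=-671/372, d=(M4−M3)/(6·2)=671/2232, b=Δ3−h3·(2M3+M4)/6=-611/558
t_q=3/4 → seg 0, τ=3/4; S=-1+1141/1116·τ+0·τ²+-769/10044·τ³=-2107/7936

  seg 0: a=-1 b=1141/1116 c=0 d=-769/10044
  seg 1: a=0 b=-583/558 c=-769/1116 d=91/124
  seg 2: a=-1 b=-247/1116 c=422/279 d=-3701/10044
  seg 3: a=2 b=-611/558 c=-671/372 d=671/2232
S(3/4) = -2107/7936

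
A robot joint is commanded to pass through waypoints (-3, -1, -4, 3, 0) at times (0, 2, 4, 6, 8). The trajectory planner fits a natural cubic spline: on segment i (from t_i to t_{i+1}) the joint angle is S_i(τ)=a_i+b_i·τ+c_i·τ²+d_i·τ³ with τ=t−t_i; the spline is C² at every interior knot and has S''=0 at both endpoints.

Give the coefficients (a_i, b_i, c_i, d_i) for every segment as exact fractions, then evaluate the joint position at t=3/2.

  seg 0: a=-3 b=237/112 c=0 d=-125/448
  seg 1: a=-1 b=-69/56 c=-375/224 d=345/448
  seg 2: a=-4 b=21/16 c=165/56 d=-415/448
  seg 3: a=3 b=111/56 c=-585/224 d=195/448
S(3/2) = -393/512

Δ: Δ0=1, Δ1=-3/2, Δ2=7/2, Δ3=-3/2
row 1: diag=8, rhs=-15; c'=1/4, d'=-15/8
row 2: denom=8−2·1/4=15/2; d'=(30−2·-15/8)/(15/2)=9/2
row 3: denom=8−2·4/15=112/15; d'=(-30−2·9/2)/(112/15)=-585/112
back: M3=-585/112
back: M2=9/2−4/15·-585/112=165/28
back: M1=-15/8−1/4·165/28=-375/112
M: M0=0, M1=-375/112, M2=165/28, M3=-585/112, M4=0
seg 0: a=-3, c=M0/2=0, d=(M1−M0)/(6·2)=-125/448, b=Δ0−h0·(2M0+M1)/6=237/112
seg 1: a=-1, c=M1/2=-375/224, d=(M2−M1)/(6·2)=345/448, b=Δ1−h1·(2M1+M2)/6=-69/56
seg 2: a=-4, c=M2/2=165/56, d=(M3−M2)/(6·2)=-415/448, b=Δ2−h2·(2M2+M3)/6=21/16
seg 3: a=3, c=M3/2=-585/224, d=(M4−M3)/(6·2)=195/448, b=Δ3−h3·(2M3+M4)/6=111/56
t_q=3/2 → seg 0, τ=3/2; S=-3+237/112·τ+0·τ²+-125/448·τ³=-393/512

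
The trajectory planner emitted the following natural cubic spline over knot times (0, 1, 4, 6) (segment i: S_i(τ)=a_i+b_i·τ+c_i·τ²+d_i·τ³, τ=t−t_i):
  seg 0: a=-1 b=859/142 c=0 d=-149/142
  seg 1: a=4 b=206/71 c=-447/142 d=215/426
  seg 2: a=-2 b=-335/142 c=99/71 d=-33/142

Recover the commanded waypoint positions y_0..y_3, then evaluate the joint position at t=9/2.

y_0=-1 y_1=4 y_2=-2 y_3=-3
S(9/2) = -3249/1136

y_0 = S_0(0) = a_0 = -1
y_1 = S_1(0) = a_1 = 4
y_2 = S_2(0) = a_2 = -2
y_3 = S_2(2) = -3
t_q=9/2 is in segment 2 (τ=1/2); S_2(τ)=-3249/1136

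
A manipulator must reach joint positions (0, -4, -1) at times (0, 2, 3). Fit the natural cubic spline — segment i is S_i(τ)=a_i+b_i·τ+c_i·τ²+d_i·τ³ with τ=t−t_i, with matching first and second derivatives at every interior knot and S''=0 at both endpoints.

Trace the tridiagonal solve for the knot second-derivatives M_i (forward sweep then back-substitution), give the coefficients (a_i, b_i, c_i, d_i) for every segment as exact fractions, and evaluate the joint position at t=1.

  seg 0: a=0 b=-11/3 c=0 d=5/12
  seg 1: a=-4 b=4/3 c=5/2 d=-5/6
S(1) = -13/4

Δ: Δ0=-2, Δ1=3
row 1: diag=6, rhs=30; c'=1/6, d'=5
back: M1=5
M: M0=0, M1=5, M2=0
seg 0: a=0, c=M0/2=0, d=(M1−M0)/(6·2)=5/12, b=Δ0−h0·(2M0+M1)/6=-11/3
seg 1: a=-4, c=M1/2=5/2, d=(M2−M1)/(6·1)=-5/6, b=Δ1−h1·(2M1+M2)/6=4/3
t_q=1 → seg 0, τ=1; S=0+-11/3·τ+0·τ²+5/12·τ³=-13/4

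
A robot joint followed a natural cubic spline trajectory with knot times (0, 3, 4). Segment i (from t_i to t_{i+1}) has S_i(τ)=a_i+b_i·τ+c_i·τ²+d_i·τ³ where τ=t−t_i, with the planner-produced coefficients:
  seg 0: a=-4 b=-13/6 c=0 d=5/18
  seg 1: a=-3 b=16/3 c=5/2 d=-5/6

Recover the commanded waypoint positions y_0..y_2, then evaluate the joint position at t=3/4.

y_0=-4 y_1=-3 y_2=4
S(3/4) = -705/128

y_0 = S_0(0) = a_0 = -4
y_1 = S_1(0) = a_1 = -3
y_2 = S_1(1) = 4
t_q=3/4 is in segment 0 (τ=3/4); S_0(τ)=-705/128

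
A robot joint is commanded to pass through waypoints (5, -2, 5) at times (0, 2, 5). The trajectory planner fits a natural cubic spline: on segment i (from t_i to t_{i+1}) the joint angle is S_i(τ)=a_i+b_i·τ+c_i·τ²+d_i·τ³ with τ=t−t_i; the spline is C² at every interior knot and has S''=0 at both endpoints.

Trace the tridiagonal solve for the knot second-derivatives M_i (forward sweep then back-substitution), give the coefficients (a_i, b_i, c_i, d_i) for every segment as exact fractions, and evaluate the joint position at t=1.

Δ: Δ0=-7/2, Δ1=7/3
row 1: diag=10, rhs=35; c'=3/10, d'=7/2
back: M1=7/2
M: M0=0, M1=7/2, M2=0
seg 0: a=5, c=M0/2=0, d=(M1−M0)/(6·2)=7/24, b=Δ0−h0·(2M0+M1)/6=-14/3
seg 1: a=-2, c=M1/2=7/4, d=(M2−M1)/(6·3)=-7/36, b=Δ1−h1·(2M1+M2)/6=-7/6
t_q=1 → seg 0, τ=1; S=5+-14/3·τ+0·τ²+7/24·τ³=5/8

  seg 0: a=5 b=-14/3 c=0 d=7/24
  seg 1: a=-2 b=-7/6 c=7/4 d=-7/36
S(1) = 5/8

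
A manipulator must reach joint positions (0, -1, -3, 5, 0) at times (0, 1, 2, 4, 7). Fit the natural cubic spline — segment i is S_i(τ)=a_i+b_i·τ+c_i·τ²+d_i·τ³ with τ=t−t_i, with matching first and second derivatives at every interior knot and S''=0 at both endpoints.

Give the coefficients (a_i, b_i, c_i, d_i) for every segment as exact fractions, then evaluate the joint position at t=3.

  seg 0: a=0 b=-130/321 c=0 d=-191/321
  seg 1: a=-1 b=-703/321 c=-191/107 d=634/321
  seg 2: a=-3 b=53/321 c=443/107 d=-1427/1284
  seg 3: a=5 b=1088/321 c=-541/214 d=541/1926
S(3) = 83/428

Δ: Δ0=-1, Δ1=-2, Δ2=4, Δ3=-5/3
row 1: diag=4, rhs=-6; c'=1/4, d'=-3/2
row 2: denom=6−1·1/4=23/4; d'=(36−1·-3/2)/(23/4)=150/23
row 3: denom=10−2·8/23=214/23; d'=(-34−2·150/23)/(214/23)=-541/107
back: M3=-541/107
back: M2=150/23−8/23·-541/107=886/107
back: M1=-3/2−1/4·886/107=-382/107
M: M0=0, M1=-382/107, M2=886/107, M3=-541/107, M4=0
seg 0: a=0, c=M0/2=0, d=(M1−M0)/(6·1)=-191/321, b=Δ0−h0·(2M0+M1)/6=-130/321
seg 1: a=-1, c=M1/2=-191/107, d=(M2−M1)/(6·1)=634/321, b=Δ1−h1·(2M1+M2)/6=-703/321
seg 2: a=-3, c=M2/2=443/107, d=(M3−M2)/(6·2)=-1427/1284, b=Δ2−h2·(2M2+M3)/6=53/321
seg 3: a=5, c=M3/2=-541/214, d=(M4−M3)/(6·3)=541/1926, b=Δ3−h3·(2M3+M4)/6=1088/321
t_q=3 → seg 2, τ=1; S=-3+53/321·τ+443/107·τ²+-1427/1284·τ³=83/428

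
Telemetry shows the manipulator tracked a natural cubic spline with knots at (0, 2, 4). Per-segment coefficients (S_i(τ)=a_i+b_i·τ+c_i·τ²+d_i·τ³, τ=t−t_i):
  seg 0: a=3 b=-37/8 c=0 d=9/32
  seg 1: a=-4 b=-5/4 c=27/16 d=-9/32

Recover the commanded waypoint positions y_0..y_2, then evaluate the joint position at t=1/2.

y_0=3 y_1=-4 y_2=-2
S(1/2) = 185/256

y_0 = S_0(0) = a_0 = 3
y_1 = S_1(0) = a_1 = -4
y_2 = S_1(2) = -2
t_q=1/2 is in segment 0 (τ=1/2); S_0(τ)=185/256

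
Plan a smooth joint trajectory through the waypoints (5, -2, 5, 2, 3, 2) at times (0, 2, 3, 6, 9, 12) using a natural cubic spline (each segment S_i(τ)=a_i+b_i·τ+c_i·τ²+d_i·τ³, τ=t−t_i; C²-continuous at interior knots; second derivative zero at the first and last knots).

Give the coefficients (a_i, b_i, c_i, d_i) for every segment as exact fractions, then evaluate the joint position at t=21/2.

  seg 0: a=5 b=-3157/422 c=0 d=210/211
  seg 1: a=-2 b=1883/422 c=1260/211 d=-1449/422
  seg 2: a=5 b=1288/211 c=-1827/422 d=2483/3798
  seg 3: a=2 b=-937/422 c=328/211 d=-2671/11394
  seg 4: a=3 b=164/211 c=-703/1266 d=703/11394
S(21/2) = 10549/3376

Δ: Δ0=-7/2, Δ1=7, Δ2=-1, Δ3=1/3, Δ4=-1/3
row 1: diag=6, rhs=63; c'=1/6, d'=21/2
row 2: denom=8−1·1/6=47/6; d'=(-48−1·21/2)/(47/6)=-351/47
row 3: denom=12−3·18/47=510/47; d'=(8−3·-351/47)/(510/47)=1429/510
row 4: denom=12−3·47/170=1899/170; d'=(-4−3·1429/510)/(1899/170)=-703/633
back: M4=-703/633
back: M3=1429/510−47/170·-703/633=656/211
back: M2=-351/47−18/47·656/211=-1827/211
back: M1=21/2−1/6·-1827/211=2520/211
M: M0=0, M1=2520/211, M2=-1827/211, M3=656/211, M4=-703/633, M5=0
seg 0: a=5, c=M0/2=0, d=(M1−M0)/(6·2)=210/211, b=Δ0−h0·(2M0+M1)/6=-3157/422
seg 1: a=-2, c=M1/2=1260/211, d=(M2−M1)/(6·1)=-1449/422, b=Δ1−h1·(2M1+M2)/6=1883/422
seg 2: a=5, c=M2/2=-1827/422, d=(M3−M2)/(6·3)=2483/3798, b=Δ2−h2·(2M2+M3)/6=1288/211
seg 3: a=2, c=M3/2=328/211, d=(M4−M3)/(6·3)=-2671/11394, b=Δ3−h3·(2M3+M4)/6=-937/422
seg 4: a=3, c=M4/2=-703/1266, d=(M5−M4)/(6·3)=703/11394, b=Δ4−h4·(2M4+M5)/6=164/211
t_q=21/2 → seg 4, τ=3/2; S=3+164/211·τ+-703/1266·τ²+703/11394·τ³=10549/3376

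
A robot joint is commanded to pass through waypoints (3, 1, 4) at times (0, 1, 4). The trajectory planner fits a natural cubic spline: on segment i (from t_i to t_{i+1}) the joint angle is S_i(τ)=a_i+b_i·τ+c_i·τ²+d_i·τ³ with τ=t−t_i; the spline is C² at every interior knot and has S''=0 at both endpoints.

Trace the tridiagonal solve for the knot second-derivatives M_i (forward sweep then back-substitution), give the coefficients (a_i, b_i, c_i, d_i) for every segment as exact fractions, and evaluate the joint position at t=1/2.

Δ: Δ0=-2, Δ1=1
row 1: diag=8, rhs=18; c'=3/8, d'=9/4
back: M1=9/4
M: M0=0, M1=9/4, M2=0
seg 0: a=3, c=M0/2=0, d=(M1−M0)/(6·1)=3/8, b=Δ0−h0·(2M0+M1)/6=-19/8
seg 1: a=1, c=M1/2=9/8, d=(M2−M1)/(6·3)=-1/8, b=Δ1−h1·(2M1+M2)/6=-5/4
t_q=1/2 → seg 0, τ=1/2; S=3+-19/8·τ+0·τ²+3/8·τ³=119/64

  seg 0: a=3 b=-19/8 c=0 d=3/8
  seg 1: a=1 b=-5/4 c=9/8 d=-1/8
S(1/2) = 119/64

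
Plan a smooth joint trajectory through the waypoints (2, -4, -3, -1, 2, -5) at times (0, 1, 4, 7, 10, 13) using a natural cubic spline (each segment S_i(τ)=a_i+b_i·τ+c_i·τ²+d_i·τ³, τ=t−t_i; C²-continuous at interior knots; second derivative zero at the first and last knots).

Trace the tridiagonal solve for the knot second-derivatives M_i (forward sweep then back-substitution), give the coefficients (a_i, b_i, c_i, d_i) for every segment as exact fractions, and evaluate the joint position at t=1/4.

  seg 0: a=2 b=-8317/1209 c=0 d=1063/1209
  seg 1: a=-4 b=-5128/1209 c=1063/403 d=-4036/10881
  seg 2: a=-3 b=146/93 c=-847/1209 d=161/1209
  seg 3: a=-1 b=1163/1209 c=602/1209 d=-1760/10881
  seg 4: a=2 b=-505/1209 c=-386/403 d=386/3627
S(1/4) = 7581/25792

Δ: Δ0=-6, Δ1=1/3, Δ2=2/3, Δ3=1, Δ4=-7/3
row 1: diag=8, rhs=38; c'=3/8, d'=19/4
row 2: denom=12−3·3/8=87/8; d'=(2−3·19/4)/(87/8)=-98/87
row 3: denom=12−3·8/29=324/29; d'=(2−3·-98/87)/(324/29)=13/27
row 4: denom=12−3·29/108=403/36; d'=(-20−3·13/27)/(403/36)=-772/403
back: M4=-772/403
back: M3=13/27−29/108·-772/403=1204/1209
back: M2=-98/87−8/29·1204/1209=-1694/1209
back: M1=19/4−3/8·-1694/1209=2126/403
M: M0=0, M1=2126/403, M2=-1694/1209, M3=1204/1209, M4=-772/403, M5=0
seg 0: a=2, c=M0/2=0, d=(M1−M0)/(6·1)=1063/1209, b=Δ0−h0·(2M0+M1)/6=-8317/1209
seg 1: a=-4, c=M1/2=1063/403, d=(M2−M1)/(6·3)=-4036/10881, b=Δ1−h1·(2M1+M2)/6=-5128/1209
seg 2: a=-3, c=M2/2=-847/1209, d=(M3−M2)/(6·3)=161/1209, b=Δ2−h2·(2M2+M3)/6=146/93
seg 3: a=-1, c=M3/2=602/1209, d=(M4−M3)/(6·3)=-1760/10881, b=Δ3−h3·(2M3+M4)/6=1163/1209
seg 4: a=2, c=M4/2=-386/403, d=(M5−M4)/(6·3)=386/3627, b=Δ4−h4·(2M4+M5)/6=-505/1209
t_q=1/4 → seg 0, τ=1/4; S=2+-8317/1209·τ+0·τ²+1063/1209·τ³=7581/25792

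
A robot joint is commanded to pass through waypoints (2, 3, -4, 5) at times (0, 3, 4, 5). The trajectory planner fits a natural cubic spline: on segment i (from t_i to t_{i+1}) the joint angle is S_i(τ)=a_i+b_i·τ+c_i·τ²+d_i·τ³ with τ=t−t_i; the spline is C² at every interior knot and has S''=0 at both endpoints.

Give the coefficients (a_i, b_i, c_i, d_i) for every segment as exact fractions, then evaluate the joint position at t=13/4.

Δ: Δ0=1/3, Δ1=-7, Δ2=9
row 1: diag=8, rhs=-44; c'=1/8, d'=-11/2
row 2: denom=4−1·1/8=31/8; d'=(96−1·-11/2)/(31/8)=812/31
back: M2=812/31
back: M1=-11/2−1/8·812/31=-272/31
M: M0=0, M1=-272/31, M2=812/31, M3=0
seg 0: a=2, c=M0/2=0, d=(M1−M0)/(6·3)=-136/279, b=Δ0−h0·(2M0+M1)/6=439/93
seg 1: a=3, c=M1/2=-136/31, d=(M2−M1)/(6·1)=542/93, b=Δ1−h1·(2M1+M2)/6=-785/93
seg 2: a=-4, c=M2/2=406/31, d=(M3−M2)/(6·1)=-406/93, b=Δ2−h2·(2M2+M3)/6=25/93
t_q=13/4 → seg 1, τ=1/4; S=3+-785/93·τ+-136/31·τ²+542/93·τ³=701/992

  seg 0: a=2 b=439/93 c=0 d=-136/279
  seg 1: a=3 b=-785/93 c=-136/31 d=542/93
  seg 2: a=-4 b=25/93 c=406/31 d=-406/93
S(13/4) = 701/992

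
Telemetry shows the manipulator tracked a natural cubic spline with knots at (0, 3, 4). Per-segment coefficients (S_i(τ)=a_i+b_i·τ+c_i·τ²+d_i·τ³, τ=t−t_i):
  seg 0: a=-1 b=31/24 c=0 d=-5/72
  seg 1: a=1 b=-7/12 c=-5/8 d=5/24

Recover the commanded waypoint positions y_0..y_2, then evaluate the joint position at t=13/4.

y_0=-1 y_1=1 y_2=0
S(13/4) = 419/512

y_0 = S_0(0) = a_0 = -1
y_1 = S_1(0) = a_1 = 1
y_2 = S_1(1) = 0
t_q=13/4 is in segment 1 (τ=1/4); S_1(τ)=419/512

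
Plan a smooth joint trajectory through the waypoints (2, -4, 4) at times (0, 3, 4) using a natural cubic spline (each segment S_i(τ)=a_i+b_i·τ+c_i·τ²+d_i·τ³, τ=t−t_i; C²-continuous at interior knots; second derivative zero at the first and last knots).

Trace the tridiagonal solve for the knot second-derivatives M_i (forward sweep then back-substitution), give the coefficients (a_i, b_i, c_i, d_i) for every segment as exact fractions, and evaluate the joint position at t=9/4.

  seg 0: a=2 b=-23/4 c=0 d=5/12
  seg 1: a=-4 b=11/2 c=15/4 d=-5/4
S(9/4) = -1585/256

Δ: Δ0=-2, Δ1=8
row 1: diag=8, rhs=60; c'=1/8, d'=15/2
back: M1=15/2
M: M0=0, M1=15/2, M2=0
seg 0: a=2, c=M0/2=0, d=(M1−M0)/(6·3)=5/12, b=Δ0−h0·(2M0+M1)/6=-23/4
seg 1: a=-4, c=M1/2=15/4, d=(M2−M1)/(6·1)=-5/4, b=Δ1−h1·(2M1+M2)/6=11/2
t_q=9/4 → seg 0, τ=9/4; S=2+-23/4·τ+0·τ²+5/12·τ³=-1585/256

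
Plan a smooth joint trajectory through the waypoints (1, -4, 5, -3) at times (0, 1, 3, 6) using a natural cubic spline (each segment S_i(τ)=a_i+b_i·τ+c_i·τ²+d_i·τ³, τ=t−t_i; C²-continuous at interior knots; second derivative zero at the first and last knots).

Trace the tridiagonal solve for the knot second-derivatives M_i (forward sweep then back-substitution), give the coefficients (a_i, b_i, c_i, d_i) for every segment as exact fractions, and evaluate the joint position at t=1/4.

Δ: Δ0=-5, Δ1=9/2, Δ2=-8/3
row 1: diag=6, rhs=57; c'=1/3, d'=19/2
row 2: denom=10−2·1/3=28/3; d'=(-43−2·19/2)/(28/3)=-93/14
back: M2=-93/14
back: M1=19/2−1/3·-93/14=82/7
M: M0=0, M1=82/7, M2=-93/14, M3=0
seg 0: a=1, c=M0/2=0, d=(M1−M0)/(6·1)=41/21, b=Δ0−h0·(2M0+M1)/6=-146/21
seg 1: a=-4, c=M1/2=41/7, d=(M2−M1)/(6·2)=-257/168, b=Δ1−h1·(2M1+M2)/6=-23/21
seg 2: a=5, c=M2/2=-93/28, d=(M3−M2)/(6·3)=31/84, b=Δ2−h2·(2M2+M3)/6=167/42
t_q=1/4 → seg 0, τ=1/4; S=1+-146/21·τ+0·τ²+41/21·τ³=-317/448

  seg 0: a=1 b=-146/21 c=0 d=41/21
  seg 1: a=-4 b=-23/21 c=41/7 d=-257/168
  seg 2: a=5 b=167/42 c=-93/28 d=31/84
S(1/4) = -317/448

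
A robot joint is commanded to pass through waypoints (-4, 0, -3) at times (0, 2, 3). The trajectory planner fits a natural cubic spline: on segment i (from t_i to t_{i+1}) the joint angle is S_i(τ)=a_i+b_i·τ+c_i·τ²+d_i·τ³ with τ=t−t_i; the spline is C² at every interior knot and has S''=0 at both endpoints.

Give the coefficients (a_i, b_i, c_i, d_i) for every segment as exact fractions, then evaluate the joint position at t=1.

  seg 0: a=-4 b=11/3 c=0 d=-5/12
  seg 1: a=0 b=-4/3 c=-5/2 d=5/6
S(1) = -3/4

Δ: Δ0=2, Δ1=-3
row 1: diag=6, rhs=-30; c'=1/6, d'=-5
back: M1=-5
M: M0=0, M1=-5, M2=0
seg 0: a=-4, c=M0/2=0, d=(M1−M0)/(6·2)=-5/12, b=Δ0−h0·(2M0+M1)/6=11/3
seg 1: a=0, c=M1/2=-5/2, d=(M2−M1)/(6·1)=5/6, b=Δ1−h1·(2M1+M2)/6=-4/3
t_q=1 → seg 0, τ=1; S=-4+11/3·τ+0·τ²+-5/12·τ³=-3/4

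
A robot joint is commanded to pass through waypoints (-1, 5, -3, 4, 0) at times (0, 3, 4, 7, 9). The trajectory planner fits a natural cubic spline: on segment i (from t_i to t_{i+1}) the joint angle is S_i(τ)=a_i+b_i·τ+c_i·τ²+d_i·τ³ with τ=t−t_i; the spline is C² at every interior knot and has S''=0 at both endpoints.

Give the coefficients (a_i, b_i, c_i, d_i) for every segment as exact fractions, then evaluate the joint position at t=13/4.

Δ: Δ0=2, Δ1=-8, Δ2=7/3, Δ3=-2
row 1: diag=8, rhs=-60; c'=1/8, d'=-15/2
row 2: denom=8−1·1/8=63/8; d'=(62−1·-15/2)/(63/8)=556/63
row 3: denom=10−3·8/21=62/7; d'=(-26−3·556/63)/(62/7)=-551/93
back: M3=-551/93
back: M2=556/63−8/21·-551/93=3092/279
back: M1=-15/2−1/8·3092/279=-2479/279
M: M0=0, M1=-2479/279, M2=3092/279, M3=-551/93, M4=0
seg 0: a=-1, c=M0/2=0, d=(M1−M0)/(6·3)=-2479/5022, b=Δ0−h0·(2M0+M1)/6=3595/558
seg 1: a=5, c=M1/2=-2479/558, d=(M2−M1)/(6·1)=619/186, b=Δ1−h1·(2M1+M2)/6=-1921/279
seg 2: a=-3, c=M2/2=1546/279, d=(M3−M2)/(6·3)=-4745/5022, b=Δ2−h2·(2M2+M3)/6=-3229/558
seg 3: a=4, c=M3/2=-551/186, d=(M4−M3)/(6·2)=551/1116, b=Δ3−h3·(2M3+M4)/6=544/279
t_q=13/4 → seg 1, τ=1/4; S=5+-1921/279·τ+-2479/558·τ²+619/186·τ³=36343/11904

  seg 0: a=-1 b=3595/558 c=0 d=-2479/5022
  seg 1: a=5 b=-1921/279 c=-2479/558 d=619/186
  seg 2: a=-3 b=-3229/558 c=1546/279 d=-4745/5022
  seg 3: a=4 b=544/279 c=-551/186 d=551/1116
S(13/4) = 36343/11904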